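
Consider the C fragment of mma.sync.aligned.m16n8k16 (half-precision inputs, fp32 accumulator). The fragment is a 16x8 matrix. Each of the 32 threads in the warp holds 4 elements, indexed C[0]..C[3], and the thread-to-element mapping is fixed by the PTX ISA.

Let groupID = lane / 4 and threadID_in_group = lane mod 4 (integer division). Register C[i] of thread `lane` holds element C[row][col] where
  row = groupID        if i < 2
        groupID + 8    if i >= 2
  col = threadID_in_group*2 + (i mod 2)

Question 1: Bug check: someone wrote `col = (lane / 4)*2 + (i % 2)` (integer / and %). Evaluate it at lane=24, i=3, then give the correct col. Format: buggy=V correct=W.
`(lane / 4)*2 + (i % 2)`[24,3]->13
lane 24->24/4=6, 24 mod 4=0
i=3  r:6+8->14  c:2·0+1->1
col: 13 vs 1

buggy=13 correct=1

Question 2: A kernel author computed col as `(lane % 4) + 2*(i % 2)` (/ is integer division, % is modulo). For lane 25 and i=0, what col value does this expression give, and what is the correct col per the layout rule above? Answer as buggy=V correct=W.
`(lane % 4) + 2*(i % 2)`[25,0]⇒1
lane 25⇒25/4=6, 25 mod 4=1
i=0  r:6+0⇒6  c:2·1+0⇒2
col: 1 vs 2

buggy=1 correct=2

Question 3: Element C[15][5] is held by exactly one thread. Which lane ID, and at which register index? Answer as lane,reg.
r: 15->gid=7,r8=1  c: 5->tid=2,i&1=1
L=7*4+2=30  i=1*2+1=3

30,3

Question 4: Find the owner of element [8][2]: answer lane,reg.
1,2

r=8→G=0,rhi=1  c=2→T=1,p=0
L=0*4+1=1  i=1*2+0=2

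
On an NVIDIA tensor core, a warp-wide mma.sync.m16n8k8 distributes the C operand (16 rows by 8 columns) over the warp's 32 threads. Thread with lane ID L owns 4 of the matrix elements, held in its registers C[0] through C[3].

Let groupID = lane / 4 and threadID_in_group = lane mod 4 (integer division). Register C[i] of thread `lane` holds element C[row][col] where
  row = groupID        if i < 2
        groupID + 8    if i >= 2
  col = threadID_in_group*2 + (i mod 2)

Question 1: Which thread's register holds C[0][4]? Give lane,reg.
r=0->g=0,rb=0  c=4->t=2,b0=0
L=0*4+2=2  i=0*2+0=0

2,0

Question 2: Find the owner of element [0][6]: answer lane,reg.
r=0->g=0,rb=0  c=6->t=3,b0=0
L=0*4+3=3  i=0*2+0=0

3,0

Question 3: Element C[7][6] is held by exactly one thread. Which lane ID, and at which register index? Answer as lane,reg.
31,0

r=7⇒gr=7,Rb=0  c=6⇒th=3,odd=0
L=7*4+3=31  i=0*2+0=0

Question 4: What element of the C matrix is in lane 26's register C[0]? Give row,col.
6,4

lane 26=>26/4=6, 26 mod 4=2
i=0  r:6+0=>6  c:2·2+0=>4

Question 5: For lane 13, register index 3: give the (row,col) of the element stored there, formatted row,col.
11,3

13: grp=3,tig=1
[3] (3+8,1*2+1) = (11,3)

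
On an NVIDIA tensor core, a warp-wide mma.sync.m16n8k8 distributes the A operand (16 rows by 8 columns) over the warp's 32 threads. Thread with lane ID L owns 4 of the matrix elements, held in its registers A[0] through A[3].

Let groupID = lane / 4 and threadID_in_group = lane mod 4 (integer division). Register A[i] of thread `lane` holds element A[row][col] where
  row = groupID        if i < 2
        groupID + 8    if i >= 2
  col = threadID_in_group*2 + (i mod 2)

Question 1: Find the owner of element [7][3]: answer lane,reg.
r: 7->gid=7,r8=0  c: 3->tid=1,i&1=1
L=7*4+1=29  i=0*2+1=1

29,1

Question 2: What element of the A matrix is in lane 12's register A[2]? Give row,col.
11,0

lane 12=>12/4=3, 12 mod 4=0
i=2  r:3+8=>11  c:2·0+0=>0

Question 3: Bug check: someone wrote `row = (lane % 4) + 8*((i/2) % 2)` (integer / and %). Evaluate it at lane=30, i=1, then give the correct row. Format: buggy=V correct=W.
buggy=2 correct=7

`(lane % 4) + 8*((i/2) % 2)`[30,1]→2
lane 30→30/4=7, 30 mod 4=2
i=1  r:7+0→7  c:2·2+1→5
row: 2 vs 7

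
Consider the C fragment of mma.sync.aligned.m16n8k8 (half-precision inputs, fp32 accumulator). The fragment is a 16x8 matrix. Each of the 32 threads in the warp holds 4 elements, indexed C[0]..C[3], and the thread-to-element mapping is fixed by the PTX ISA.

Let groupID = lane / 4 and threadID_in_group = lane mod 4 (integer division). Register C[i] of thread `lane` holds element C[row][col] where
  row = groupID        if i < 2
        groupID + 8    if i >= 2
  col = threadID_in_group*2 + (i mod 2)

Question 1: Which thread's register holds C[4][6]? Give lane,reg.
19,0

r=4⇒gr=4,Rb=0  c=6⇒th=3,odd=0
L=4*4+3=19  i=0*2+0=0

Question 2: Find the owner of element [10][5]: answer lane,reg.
r: 10->gid=2,r8=1  c: 5->tid=2,i&1=1
L=2*4+2=10  i=1*2+1=3

10,3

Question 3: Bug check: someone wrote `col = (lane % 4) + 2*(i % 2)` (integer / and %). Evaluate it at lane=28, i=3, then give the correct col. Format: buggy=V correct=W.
buggy=2 correct=1

`(lane % 4) + 2*(i % 2)`[28,3]->2
lane 28->28/4=7, 28 mod 4=0
i=3  r:7+8->15  c:2·0+1->1
col: 2 vs 1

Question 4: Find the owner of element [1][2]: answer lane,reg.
r=1→G=1,rhi=0  c=2→T=1,p=0
L=1*4+1=5  i=0*2+0=0

5,0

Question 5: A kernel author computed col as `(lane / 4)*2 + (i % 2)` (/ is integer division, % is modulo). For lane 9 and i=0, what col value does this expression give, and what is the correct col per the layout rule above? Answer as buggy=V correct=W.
`(lane / 4)*2 + (i % 2)`[9,0]=>4
lane 9: grp=2 (9/4), tig=1 (9%4)
i=0: r=2+0=2, c=1*2+0=2
col: 4 vs 2

buggy=4 correct=2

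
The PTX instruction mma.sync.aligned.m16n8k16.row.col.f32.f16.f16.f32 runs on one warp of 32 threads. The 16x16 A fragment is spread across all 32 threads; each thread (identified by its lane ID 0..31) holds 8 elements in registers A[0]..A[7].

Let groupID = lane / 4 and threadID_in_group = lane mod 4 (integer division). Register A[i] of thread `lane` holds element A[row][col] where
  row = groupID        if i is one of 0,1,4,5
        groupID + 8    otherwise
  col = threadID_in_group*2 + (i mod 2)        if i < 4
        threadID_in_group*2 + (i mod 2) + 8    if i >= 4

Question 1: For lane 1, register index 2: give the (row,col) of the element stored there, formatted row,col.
1: gid=0,tid=1
[2] (0+8,1*2+0+0) = (8,2)

8,2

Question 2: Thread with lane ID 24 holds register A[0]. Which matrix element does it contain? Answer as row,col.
lane 24: grp=6 (24/4), tig=0 (24%4)
i=0: r=6+0=6, c=0*2+0+0=0

6,0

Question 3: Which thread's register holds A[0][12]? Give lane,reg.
2,4

r=0⇒gr=0,Rb=0  c=12⇒Cb=1,th=2,odd=0
L=0*4+2=2  i=1*4+0*2+0=4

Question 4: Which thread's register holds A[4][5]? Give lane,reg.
18,1

r=4->g=4,rb=0  c=5->cb=0,t=2,b0=1
L=4*4+2=18  i=0*4+0*2+1=1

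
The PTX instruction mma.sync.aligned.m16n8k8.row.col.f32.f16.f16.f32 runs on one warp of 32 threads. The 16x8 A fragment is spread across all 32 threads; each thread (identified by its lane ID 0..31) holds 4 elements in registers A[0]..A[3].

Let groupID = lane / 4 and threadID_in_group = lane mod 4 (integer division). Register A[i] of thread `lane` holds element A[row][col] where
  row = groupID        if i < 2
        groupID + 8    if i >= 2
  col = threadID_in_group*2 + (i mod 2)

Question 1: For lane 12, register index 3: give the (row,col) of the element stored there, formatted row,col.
lane 12→12/4=3, 12 mod 4=0
i=3  r:3+8→11  c:2·0+1→1

11,1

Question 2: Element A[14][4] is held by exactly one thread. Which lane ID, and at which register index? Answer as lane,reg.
26,2

r=14⇒gr=6,Rb=1  c=4⇒th=2,odd=0
L=6*4+2=26  i=1*2+0=2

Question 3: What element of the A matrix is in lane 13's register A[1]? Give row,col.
13: G=3,T=1
[1] (3+0,1*2+1) = (3,3)

3,3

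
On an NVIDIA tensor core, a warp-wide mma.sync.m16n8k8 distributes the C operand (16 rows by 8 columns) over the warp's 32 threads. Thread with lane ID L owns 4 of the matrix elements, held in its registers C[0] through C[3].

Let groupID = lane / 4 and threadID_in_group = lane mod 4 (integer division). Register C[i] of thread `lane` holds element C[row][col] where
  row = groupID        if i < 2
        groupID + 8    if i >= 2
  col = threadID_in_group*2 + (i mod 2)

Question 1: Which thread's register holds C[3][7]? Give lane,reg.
15,1

r=3→G=3,rhi=0  c=7→T=3,p=1
L=3*4+3=15  i=0*2+1=1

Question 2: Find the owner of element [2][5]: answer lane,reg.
r:2=>grp=2,rB=0  c:5=>tig=2,lo=1
L=2*4+2=10  i=0*2+1=1

10,1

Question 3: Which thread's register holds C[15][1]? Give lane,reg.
28,3

r=15⇒gr=7,Rb=1  c=1⇒th=0,odd=1
L=7*4+0=28  i=1*2+1=3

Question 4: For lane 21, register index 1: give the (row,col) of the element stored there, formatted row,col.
5,3

21: grp=5,tig=1
[1] (5+0,1*2+1) = (5,3)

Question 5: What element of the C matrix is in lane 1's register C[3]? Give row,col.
1: grp=0,tig=1
[3] (0+8,1*2+1) = (8,3)

8,3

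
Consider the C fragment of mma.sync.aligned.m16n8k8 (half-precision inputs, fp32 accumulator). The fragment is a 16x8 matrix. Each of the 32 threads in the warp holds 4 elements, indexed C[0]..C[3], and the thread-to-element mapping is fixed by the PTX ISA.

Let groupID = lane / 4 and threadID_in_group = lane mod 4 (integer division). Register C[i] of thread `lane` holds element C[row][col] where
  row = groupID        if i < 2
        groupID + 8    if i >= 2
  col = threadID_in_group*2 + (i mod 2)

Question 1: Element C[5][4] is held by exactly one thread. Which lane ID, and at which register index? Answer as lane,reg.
r=5→G=5,rhi=0  c=4→T=2,p=0
L=5*4+2=22  i=0*2+0=0

22,0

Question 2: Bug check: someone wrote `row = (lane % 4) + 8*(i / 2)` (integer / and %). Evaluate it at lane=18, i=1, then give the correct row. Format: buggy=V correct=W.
`(lane % 4) + 8*(i / 2)`[18,1]=>2
lane 18: grp=4 (18/4), tig=2 (18%4)
i=1: r=4+0=4, c=2*2+1=5
row: 2 vs 4

buggy=2 correct=4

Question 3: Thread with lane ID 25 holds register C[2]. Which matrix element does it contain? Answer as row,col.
25: g=6,t=1
[2] (6+8,1*2+0) = (14,2)

14,2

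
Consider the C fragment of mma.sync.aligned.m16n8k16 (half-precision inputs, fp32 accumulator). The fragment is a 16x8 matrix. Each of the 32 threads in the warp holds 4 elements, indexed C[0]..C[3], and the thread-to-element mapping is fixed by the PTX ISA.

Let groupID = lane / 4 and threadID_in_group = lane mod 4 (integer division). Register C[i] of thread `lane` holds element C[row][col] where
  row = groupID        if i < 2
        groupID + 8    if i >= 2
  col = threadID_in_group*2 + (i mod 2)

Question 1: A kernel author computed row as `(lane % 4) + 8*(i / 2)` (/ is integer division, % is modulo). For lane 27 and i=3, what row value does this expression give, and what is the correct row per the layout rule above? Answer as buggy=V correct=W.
`(lane % 4) + 8*(i / 2)`[27,3]->11
27: gid=6,tid=3
[3] (6+8,3*2+1) = (14,7)
row: 11 vs 14

buggy=11 correct=14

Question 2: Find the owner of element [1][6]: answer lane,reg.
7,0

r:1=>grp=1,rB=0  c:6=>tig=3,lo=0
L=1*4+3=7  i=0*2+0=0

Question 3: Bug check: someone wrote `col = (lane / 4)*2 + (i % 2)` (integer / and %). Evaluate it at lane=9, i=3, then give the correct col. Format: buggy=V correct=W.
buggy=5 correct=3

`(lane / 4)*2 + (i % 2)`[9,3]⇒5
lane 9: gr=2 (9/4), th=1 (9%4)
i=3: r=2+8=10, c=1*2+1=3
col: 5 vs 3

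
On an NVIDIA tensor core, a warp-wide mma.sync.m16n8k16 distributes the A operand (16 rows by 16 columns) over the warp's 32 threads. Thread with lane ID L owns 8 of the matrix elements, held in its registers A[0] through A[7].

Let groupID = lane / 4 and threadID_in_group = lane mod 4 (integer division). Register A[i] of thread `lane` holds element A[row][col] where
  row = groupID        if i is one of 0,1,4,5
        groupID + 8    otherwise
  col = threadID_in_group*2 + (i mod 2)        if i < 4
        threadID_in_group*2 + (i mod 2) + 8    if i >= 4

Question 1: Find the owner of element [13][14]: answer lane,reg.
23,6

r:13=>grp=5,rB=1  c:14=>cB=1,tig=3,lo=0
L=5*4+3=23  i=1*4+1*2+0=6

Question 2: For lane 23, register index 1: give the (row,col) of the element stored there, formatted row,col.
5,7

L=23->gid=23>>2=5, tid=23&3=3
[1]->row 5+0=5  col 3·2+1+0=7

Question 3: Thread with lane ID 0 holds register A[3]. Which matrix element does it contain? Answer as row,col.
0: gid=0,tid=0
[3] (0+8,0*2+1+0) = (8,1)

8,1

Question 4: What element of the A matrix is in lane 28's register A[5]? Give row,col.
lane 28: gr=7 (28/4), th=0 (28%4)
i=5: r=7+0=7, c=0*2+1+8=9

7,9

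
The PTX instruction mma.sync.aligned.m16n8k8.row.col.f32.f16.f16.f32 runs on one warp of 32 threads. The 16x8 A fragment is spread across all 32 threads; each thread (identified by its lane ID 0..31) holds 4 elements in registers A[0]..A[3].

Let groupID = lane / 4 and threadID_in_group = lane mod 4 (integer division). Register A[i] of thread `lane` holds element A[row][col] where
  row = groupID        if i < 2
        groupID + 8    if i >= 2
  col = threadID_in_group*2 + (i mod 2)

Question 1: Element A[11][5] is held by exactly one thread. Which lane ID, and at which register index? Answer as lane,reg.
r: 11->gid=3,r8=1  c: 5->tid=2,i&1=1
L=3*4+2=14  i=1*2+1=3

14,3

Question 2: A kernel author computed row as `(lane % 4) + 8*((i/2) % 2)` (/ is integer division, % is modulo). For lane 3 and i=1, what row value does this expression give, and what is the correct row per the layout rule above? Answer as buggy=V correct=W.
buggy=3 correct=0

`(lane % 4) + 8*((i/2) % 2)`[3,1]=>3
L=3=>grp=3>>2=0, tig=3&3=3
[1]=>row 0+0=0  col 3·2+1=7
row: 3 vs 0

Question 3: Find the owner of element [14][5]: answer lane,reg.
26,3

r:14=>grp=6,rB=1  c:5=>tig=2,lo=1
L=6*4+2=26  i=1*2+1=3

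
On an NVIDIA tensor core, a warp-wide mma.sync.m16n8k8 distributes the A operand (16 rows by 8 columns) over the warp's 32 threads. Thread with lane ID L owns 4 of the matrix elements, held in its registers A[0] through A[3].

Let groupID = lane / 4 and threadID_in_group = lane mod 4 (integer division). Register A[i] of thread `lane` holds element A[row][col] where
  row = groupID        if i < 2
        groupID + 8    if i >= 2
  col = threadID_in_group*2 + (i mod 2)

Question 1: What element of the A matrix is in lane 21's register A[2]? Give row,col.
lane 21⇒21/4=5, 21 mod 4=1
i=2  r:5+8⇒13  c:2·1+0⇒2

13,2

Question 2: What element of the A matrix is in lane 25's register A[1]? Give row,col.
6,3

lane 25=>25/4=6, 25 mod 4=1
i=1  r:6+0=>6  c:2·1+1=>3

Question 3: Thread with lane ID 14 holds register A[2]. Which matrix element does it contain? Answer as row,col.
14: gid=3,tid=2
[2] (3+8,2*2+0) = (11,4)

11,4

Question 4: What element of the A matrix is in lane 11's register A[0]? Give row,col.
lane 11: G=2 (11/4), T=3 (11%4)
i=0: r=2+0=2, c=3*2+0=6

2,6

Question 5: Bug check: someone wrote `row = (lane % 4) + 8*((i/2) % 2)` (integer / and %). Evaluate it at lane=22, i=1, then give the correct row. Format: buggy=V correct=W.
`(lane % 4) + 8*((i/2) % 2)`[22,1]->2
L=22->gid=22>>2=5, tid=22&3=2
[1]->row 5+0=5  col 2·2+1=5
row: 2 vs 5

buggy=2 correct=5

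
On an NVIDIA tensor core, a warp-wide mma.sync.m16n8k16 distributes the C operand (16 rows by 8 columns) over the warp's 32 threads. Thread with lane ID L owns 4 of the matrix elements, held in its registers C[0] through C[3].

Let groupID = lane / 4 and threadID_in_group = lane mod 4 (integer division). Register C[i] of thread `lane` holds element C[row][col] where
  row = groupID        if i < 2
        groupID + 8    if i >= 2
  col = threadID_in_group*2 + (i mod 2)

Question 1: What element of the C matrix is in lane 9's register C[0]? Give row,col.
2,2

L=9->gid=9>>2=2, tid=9&3=1
[0]->row 2+0=2  col 1·2+0=2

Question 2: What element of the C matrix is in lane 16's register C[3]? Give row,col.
12,1

16: g=4,t=0
[3] (4+8,0*2+1) = (12,1)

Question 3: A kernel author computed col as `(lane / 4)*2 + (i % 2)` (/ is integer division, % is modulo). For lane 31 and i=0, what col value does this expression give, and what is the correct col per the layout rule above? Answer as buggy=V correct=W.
buggy=14 correct=6

`(lane / 4)*2 + (i % 2)`[31,0]->14
lane 31->31/4=7, 31 mod 4=3
i=0  r:7+0->7  c:2·3+0->6
col: 14 vs 6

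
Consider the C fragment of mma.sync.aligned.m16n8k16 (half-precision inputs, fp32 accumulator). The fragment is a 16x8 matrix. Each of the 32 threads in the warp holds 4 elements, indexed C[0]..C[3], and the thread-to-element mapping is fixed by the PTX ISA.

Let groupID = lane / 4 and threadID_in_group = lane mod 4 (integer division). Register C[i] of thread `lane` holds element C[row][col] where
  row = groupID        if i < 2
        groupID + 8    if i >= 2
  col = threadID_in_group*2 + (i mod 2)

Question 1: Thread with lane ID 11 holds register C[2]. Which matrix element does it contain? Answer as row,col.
10,6

lane 11->11/4=2, 11 mod 4=3
i=2  r:2+8->10  c:2·3+0->6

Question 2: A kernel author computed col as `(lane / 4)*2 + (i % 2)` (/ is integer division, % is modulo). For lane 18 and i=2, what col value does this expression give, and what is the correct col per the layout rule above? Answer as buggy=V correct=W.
`(lane / 4)*2 + (i % 2)`[18,2]⇒8
lane 18⇒18/4=4, 18 mod 4=2
i=2  r:4+8⇒12  c:2·2+0⇒4
col: 8 vs 4

buggy=8 correct=4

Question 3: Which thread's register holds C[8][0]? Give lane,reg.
0,2

r=8->g=0,rb=1  c=0->t=0,b0=0
L=0*4+0=0  i=1*2+0=2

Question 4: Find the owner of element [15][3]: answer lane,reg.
29,3

r: 15->gid=7,r8=1  c: 3->tid=1,i&1=1
L=7*4+1=29  i=1*2+1=3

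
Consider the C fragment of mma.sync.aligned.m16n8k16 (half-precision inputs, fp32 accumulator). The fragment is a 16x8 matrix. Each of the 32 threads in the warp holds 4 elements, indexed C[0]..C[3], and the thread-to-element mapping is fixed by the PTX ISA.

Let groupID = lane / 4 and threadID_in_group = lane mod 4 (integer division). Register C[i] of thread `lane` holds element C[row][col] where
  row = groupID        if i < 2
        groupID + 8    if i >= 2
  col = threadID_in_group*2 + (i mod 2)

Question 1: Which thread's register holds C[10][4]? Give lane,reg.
r=10⇒gr=2,Rb=1  c=4⇒th=2,odd=0
L=2*4+2=10  i=1*2+0=2

10,2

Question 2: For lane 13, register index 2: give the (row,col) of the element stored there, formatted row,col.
L=13->g=13>>2=3, t=13&3=1
[2]->row 3+8=11  col 1·2+0=2

11,2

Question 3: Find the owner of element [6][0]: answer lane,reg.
24,0

r=6->g=6,rb=0  c=0->t=0,b0=0
L=6*4+0=24  i=0*2+0=0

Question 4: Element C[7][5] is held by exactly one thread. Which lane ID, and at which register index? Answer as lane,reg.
30,1

r: 7->gid=7,r8=0  c: 5->tid=2,i&1=1
L=7*4+2=30  i=0*2+1=1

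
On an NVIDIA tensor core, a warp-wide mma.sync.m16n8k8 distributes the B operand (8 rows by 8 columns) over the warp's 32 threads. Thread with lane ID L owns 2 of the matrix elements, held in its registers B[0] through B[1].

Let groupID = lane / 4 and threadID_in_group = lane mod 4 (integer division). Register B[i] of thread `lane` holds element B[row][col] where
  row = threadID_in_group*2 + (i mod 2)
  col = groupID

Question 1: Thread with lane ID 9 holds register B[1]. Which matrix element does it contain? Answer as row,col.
3,2

L=9→G=9>>2=2, T=9&3=1
[1]→row 1·2+1=3  col G=2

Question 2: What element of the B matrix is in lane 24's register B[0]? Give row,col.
lane 24⇒24/4=6, 24 mod 4=0
i=0  r:2·0+0⇒0  c:6

0,6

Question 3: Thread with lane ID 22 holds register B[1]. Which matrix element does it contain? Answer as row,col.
lane 22⇒22/4=5, 22 mod 4=2
i=1  r:2·2+1⇒5  c:5

5,5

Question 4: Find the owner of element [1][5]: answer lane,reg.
c=5->g=5  r=1->t=0,b0=1
L=5*4+0=20  i=1=1

20,1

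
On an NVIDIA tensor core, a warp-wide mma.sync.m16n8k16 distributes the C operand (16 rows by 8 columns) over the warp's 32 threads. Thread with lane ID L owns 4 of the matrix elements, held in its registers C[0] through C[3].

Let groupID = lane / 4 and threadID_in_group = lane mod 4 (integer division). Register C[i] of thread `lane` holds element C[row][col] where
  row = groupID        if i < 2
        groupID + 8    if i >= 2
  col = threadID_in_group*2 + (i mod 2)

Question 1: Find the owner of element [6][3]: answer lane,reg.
r=6->g=6,rb=0  c=3->t=1,b0=1
L=6*4+1=25  i=0*2+1=1

25,1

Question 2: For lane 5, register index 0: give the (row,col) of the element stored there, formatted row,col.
lane 5→5/4=1, 5 mod 4=1
i=0  r:1+0→1  c:2·1+0→2

1,2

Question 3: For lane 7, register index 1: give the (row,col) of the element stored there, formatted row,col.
1,7

lane 7=>7/4=1, 7 mod 4=3
i=1  r:1+0=>1  c:2·3+1=>7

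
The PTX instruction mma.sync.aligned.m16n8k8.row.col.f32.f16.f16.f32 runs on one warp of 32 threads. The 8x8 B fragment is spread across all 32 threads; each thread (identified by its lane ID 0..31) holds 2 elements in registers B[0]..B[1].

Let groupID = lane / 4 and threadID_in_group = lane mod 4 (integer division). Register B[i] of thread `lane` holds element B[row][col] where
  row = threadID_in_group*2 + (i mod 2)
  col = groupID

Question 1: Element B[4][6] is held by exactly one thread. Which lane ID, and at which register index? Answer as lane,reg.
26,0

c=6⇒gr=6  r=4⇒th=2,odd=0
L=6*4+2=26  i=0=0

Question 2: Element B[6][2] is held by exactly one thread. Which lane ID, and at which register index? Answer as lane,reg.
11,0

c=2→G=2  r=6→T=3,p=0
L=2*4+3=11  i=0=0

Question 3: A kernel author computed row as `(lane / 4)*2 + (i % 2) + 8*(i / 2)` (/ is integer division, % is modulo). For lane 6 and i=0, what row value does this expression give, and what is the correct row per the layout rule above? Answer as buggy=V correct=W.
`(lane / 4)*2 + (i % 2) + 8*(i / 2)`[6,0]→2
L=6→G=6>>2=1, T=6&3=2
[0]→row 2·2+0=4  col G=1
row: 2 vs 4

buggy=2 correct=4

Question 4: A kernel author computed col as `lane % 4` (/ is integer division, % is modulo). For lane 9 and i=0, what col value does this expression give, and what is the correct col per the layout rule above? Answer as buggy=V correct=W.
buggy=1 correct=2

`lane % 4`[9,0]=>1
lane 9=>9/4=2, 9 mod 4=1
i=0  r:2·1+0=>2  c:2
col: 1 vs 2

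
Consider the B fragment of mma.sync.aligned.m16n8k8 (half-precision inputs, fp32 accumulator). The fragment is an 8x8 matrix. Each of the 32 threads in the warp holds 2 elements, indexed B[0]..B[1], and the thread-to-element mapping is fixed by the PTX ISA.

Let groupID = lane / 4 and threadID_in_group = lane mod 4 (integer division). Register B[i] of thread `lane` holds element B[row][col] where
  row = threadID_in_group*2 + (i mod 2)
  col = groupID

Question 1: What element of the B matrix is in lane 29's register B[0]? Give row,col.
29: gid=7,tid=1
[0] (1*2+0,7) = (2,7)

2,7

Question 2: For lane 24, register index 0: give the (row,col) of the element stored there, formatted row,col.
lane 24: g=6 (24/4), t=0 (24%4)
i=0: r=0*2+0=0, c=g=6

0,6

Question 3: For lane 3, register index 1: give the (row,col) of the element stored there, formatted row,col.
3: G=0,T=3
[1] (3*2+1,0) = (7,0)

7,0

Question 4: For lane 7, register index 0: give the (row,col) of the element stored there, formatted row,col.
L=7→G=7>>2=1, T=7&3=3
[0]→row 3·2+0=6  col G=1

6,1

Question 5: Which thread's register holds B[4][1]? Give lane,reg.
6,0

c=1⇒gr=1  r=4⇒th=2,odd=0
L=1*4+2=6  i=0=0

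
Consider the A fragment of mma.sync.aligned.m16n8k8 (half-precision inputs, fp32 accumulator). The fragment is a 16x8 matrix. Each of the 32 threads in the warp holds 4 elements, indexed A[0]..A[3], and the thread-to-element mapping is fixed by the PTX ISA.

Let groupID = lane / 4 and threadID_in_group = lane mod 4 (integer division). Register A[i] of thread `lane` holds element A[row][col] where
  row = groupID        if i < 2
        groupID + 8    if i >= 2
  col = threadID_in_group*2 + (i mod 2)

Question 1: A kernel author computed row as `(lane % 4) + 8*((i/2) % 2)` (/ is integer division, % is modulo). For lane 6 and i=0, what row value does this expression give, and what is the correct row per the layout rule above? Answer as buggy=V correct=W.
`(lane % 4) + 8*((i/2) % 2)`[6,0]->2
L=6->gid=6>>2=1, tid=6&3=2
[0]->row 1+0=1  col 2·2+0=4
row: 2 vs 1

buggy=2 correct=1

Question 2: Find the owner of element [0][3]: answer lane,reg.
1,1

r=0⇒gr=0,Rb=0  c=3⇒th=1,odd=1
L=0*4+1=1  i=0*2+1=1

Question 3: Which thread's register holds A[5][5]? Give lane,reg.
r=5→G=5,rhi=0  c=5→T=2,p=1
L=5*4+2=22  i=0*2+1=1

22,1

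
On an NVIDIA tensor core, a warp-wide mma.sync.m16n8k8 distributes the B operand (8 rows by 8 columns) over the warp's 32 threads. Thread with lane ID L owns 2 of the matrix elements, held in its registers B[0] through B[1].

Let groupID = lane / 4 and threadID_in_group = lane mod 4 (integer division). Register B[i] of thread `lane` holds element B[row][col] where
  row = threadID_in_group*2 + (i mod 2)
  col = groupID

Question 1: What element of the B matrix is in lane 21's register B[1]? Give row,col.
21: gid=5,tid=1
[1] (1*2+1,5) = (3,5)

3,5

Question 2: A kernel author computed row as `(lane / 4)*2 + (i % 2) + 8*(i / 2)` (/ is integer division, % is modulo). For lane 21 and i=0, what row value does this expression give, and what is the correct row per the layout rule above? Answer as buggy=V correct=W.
buggy=10 correct=2

`(lane / 4)*2 + (i % 2) + 8*(i / 2)`[21,0]->10
L=21->g=21>>2=5, t=21&3=1
[0]->row 1·2+0=2  col g=5
row: 10 vs 2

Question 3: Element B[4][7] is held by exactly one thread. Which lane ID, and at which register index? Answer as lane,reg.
c=7->g=7  r=4->t=2,b0=0
L=7*4+2=30  i=0=0

30,0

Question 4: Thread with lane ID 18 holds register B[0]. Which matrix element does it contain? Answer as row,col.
4,4

18: grp=4,tig=2
[0] (2*2+0,4) = (4,4)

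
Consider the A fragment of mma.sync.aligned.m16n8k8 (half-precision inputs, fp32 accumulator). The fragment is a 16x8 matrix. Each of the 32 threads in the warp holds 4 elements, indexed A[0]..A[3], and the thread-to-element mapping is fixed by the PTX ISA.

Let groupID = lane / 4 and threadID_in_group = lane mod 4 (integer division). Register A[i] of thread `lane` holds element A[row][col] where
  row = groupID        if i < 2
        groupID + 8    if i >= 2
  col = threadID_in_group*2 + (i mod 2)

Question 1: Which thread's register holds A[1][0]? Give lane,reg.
4,0

r=1⇒gr=1,Rb=0  c=0⇒th=0,odd=0
L=1*4+0=4  i=0*2+0=0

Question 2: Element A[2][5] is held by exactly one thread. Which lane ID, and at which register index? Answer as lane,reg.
r:2=>grp=2,rB=0  c:5=>tig=2,lo=1
L=2*4+2=10  i=0*2+1=1

10,1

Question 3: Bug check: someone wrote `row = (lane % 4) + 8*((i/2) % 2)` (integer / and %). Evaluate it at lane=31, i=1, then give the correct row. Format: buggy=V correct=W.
buggy=3 correct=7

`(lane % 4) + 8*((i/2) % 2)`[31,1]->3
lane 31->31/4=7, 31 mod 4=3
i=1  r:7+0->7  c:2·3+1->7
row: 3 vs 7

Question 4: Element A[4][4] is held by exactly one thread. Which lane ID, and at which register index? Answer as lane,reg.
r:4=>grp=4,rB=0  c:4=>tig=2,lo=0
L=4*4+2=18  i=0*2+0=0

18,0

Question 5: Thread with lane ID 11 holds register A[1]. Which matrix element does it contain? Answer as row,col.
2,7

lane 11→11/4=2, 11 mod 4=3
i=1  r:2+0→2  c:2·3+1→7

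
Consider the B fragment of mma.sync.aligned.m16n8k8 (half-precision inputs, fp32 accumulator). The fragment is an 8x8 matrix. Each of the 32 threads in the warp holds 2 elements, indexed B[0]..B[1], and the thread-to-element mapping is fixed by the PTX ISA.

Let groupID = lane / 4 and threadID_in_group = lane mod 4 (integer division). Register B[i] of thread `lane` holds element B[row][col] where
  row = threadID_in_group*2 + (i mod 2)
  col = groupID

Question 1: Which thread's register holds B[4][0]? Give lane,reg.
c=0→G=0  r=4→T=2,p=0
L=0*4+2=2  i=0=0

2,0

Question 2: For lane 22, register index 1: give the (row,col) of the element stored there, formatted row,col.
lane 22: G=5 (22/4), T=2 (22%4)
i=1: r=2*2+1=5, c=G=5

5,5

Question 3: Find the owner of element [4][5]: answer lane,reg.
c=5⇒gr=5  r=4⇒th=2,odd=0
L=5*4+2=22  i=0=0

22,0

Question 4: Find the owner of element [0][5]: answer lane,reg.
c=5->g=5  r=0->t=0,b0=0
L=5*4+0=20  i=0=0

20,0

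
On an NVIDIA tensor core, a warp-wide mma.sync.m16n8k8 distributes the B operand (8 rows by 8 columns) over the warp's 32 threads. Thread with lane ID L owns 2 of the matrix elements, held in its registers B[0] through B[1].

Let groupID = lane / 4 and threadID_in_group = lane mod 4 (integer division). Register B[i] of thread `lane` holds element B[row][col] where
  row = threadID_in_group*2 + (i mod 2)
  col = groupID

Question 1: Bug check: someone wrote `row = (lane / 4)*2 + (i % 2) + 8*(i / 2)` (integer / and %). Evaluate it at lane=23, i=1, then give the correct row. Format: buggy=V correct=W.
buggy=11 correct=7

`(lane / 4)*2 + (i % 2) + 8*(i / 2)`[23,1]=>11
L=23=>grp=23>>2=5, tig=23&3=3
[1]=>row 3·2+1=7  col grp=5
row: 11 vs 7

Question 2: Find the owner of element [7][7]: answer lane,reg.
c: 7->gid=7  r: 7->tid=3,i&1=1
L=7*4+3=31  i=1=1

31,1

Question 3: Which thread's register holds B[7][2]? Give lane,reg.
11,1

c=2->g=2  r=7->t=3,b0=1
L=2*4+3=11  i=1=1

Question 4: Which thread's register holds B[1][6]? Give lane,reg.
c: 6->gid=6  r: 1->tid=0,i&1=1
L=6*4+0=24  i=1=1

24,1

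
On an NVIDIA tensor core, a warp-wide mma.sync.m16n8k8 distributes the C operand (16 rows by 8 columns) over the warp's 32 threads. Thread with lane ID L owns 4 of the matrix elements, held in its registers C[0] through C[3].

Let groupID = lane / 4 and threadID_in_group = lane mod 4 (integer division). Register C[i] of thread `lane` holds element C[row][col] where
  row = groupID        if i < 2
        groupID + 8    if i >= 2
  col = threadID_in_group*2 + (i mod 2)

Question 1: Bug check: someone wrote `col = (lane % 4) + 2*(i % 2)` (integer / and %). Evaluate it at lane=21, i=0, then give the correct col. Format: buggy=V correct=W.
buggy=1 correct=2

`(lane % 4) + 2*(i % 2)`[21,0]=>1
L=21=>grp=21>>2=5, tig=21&3=1
[0]=>row 5+0=5  col 1·2+0=2
col: 1 vs 2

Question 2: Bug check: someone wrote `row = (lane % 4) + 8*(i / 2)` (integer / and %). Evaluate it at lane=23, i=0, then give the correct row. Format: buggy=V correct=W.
`(lane % 4) + 8*(i / 2)`[23,0]⇒3
lane 23⇒23/4=5, 23 mod 4=3
i=0  r:5+0⇒5  c:2·3+0⇒6
row: 3 vs 5

buggy=3 correct=5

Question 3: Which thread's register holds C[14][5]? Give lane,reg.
r=14⇒gr=6,Rb=1  c=5⇒th=2,odd=1
L=6*4+2=26  i=1*2+1=3

26,3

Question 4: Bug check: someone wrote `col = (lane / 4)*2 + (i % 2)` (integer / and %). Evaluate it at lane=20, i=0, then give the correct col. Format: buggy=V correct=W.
buggy=10 correct=0

`(lane / 4)*2 + (i % 2)`[20,0]->10
lane 20->20/4=5, 20 mod 4=0
i=0  r:5+0->5  c:2·0+0->0
col: 10 vs 0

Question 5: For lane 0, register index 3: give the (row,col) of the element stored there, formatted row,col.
lane 0: grp=0 (0/4), tig=0 (0%4)
i=3: r=0+8=8, c=0*2+1=1

8,1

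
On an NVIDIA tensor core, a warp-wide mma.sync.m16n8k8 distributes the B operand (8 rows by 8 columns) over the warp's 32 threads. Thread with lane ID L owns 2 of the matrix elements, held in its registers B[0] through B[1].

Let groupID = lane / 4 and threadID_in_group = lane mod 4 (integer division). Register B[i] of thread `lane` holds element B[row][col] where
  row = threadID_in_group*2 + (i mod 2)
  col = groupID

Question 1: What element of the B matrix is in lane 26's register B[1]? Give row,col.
lane 26→26/4=6, 26 mod 4=2
i=1  r:2·2+1→5  c:6

5,6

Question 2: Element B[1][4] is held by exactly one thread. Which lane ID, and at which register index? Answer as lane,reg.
c: 4->gid=4  r: 1->tid=0,i&1=1
L=4*4+0=16  i=1=1

16,1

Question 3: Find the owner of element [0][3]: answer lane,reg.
12,0

c: 3->gid=3  r: 0->tid=0,i&1=0
L=3*4+0=12  i=0=0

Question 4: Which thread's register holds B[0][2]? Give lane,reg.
8,0

c:2=>grp=2  r:0=>tig=0,lo=0
L=2*4+0=8  i=0=0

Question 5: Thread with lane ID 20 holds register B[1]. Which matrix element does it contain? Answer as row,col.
20: gid=5,tid=0
[1] (0*2+1,5) = (1,5)

1,5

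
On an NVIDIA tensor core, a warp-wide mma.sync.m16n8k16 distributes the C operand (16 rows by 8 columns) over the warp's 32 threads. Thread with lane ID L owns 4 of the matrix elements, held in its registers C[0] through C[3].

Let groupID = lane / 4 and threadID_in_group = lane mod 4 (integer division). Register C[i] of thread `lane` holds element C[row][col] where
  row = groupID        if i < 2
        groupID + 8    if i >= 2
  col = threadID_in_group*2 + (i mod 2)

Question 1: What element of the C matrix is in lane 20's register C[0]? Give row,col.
5,0

20: grp=5,tig=0
[0] (5+0,0*2+0) = (5,0)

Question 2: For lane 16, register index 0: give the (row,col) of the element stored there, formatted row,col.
4,0

L=16→G=16>>2=4, T=16&3=0
[0]→row 4+0=4  col 0·2+0=0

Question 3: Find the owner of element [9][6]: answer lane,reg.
r=9→G=1,rhi=1  c=6→T=3,p=0
L=1*4+3=7  i=1*2+0=2

7,2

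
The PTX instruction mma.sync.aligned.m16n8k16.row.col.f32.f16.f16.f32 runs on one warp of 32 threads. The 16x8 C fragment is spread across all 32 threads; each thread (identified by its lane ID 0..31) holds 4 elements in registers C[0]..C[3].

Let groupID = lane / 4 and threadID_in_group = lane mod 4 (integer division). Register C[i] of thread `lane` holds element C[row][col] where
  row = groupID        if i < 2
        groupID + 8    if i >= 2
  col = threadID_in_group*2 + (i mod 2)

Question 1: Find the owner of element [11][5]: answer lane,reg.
r: 11->gid=3,r8=1  c: 5->tid=2,i&1=1
L=3*4+2=14  i=1*2+1=3

14,3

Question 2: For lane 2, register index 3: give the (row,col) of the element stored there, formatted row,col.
8,5

lane 2->2/4=0, 2 mod 4=2
i=3  r:0+8->8  c:2·2+1->5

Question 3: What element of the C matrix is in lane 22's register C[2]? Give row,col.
13,4

lane 22->22/4=5, 22 mod 4=2
i=2  r:5+8->13  c:2·2+0->4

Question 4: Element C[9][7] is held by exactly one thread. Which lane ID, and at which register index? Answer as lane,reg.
7,3

r=9⇒gr=1,Rb=1  c=7⇒th=3,odd=1
L=1*4+3=7  i=1*2+1=3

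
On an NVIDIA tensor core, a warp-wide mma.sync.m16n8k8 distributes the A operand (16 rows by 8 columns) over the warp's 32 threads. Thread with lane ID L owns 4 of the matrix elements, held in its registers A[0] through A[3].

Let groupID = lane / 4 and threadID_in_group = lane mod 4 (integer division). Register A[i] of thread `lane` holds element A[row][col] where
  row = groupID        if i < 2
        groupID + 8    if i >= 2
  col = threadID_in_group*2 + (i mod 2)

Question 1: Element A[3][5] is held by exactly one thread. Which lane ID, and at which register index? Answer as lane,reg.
r=3⇒gr=3,Rb=0  c=5⇒th=2,odd=1
L=3*4+2=14  i=0*2+1=1

14,1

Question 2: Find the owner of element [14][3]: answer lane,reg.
r=14⇒gr=6,Rb=1  c=3⇒th=1,odd=1
L=6*4+1=25  i=1*2+1=3

25,3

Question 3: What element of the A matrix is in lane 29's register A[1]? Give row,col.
7,3

lane 29⇒29/4=7, 29 mod 4=1
i=1  r:7+0⇒7  c:2·1+1⇒3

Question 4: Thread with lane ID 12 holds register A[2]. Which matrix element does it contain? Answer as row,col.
11,0

L=12->g=12>>2=3, t=12&3=0
[2]->row 3+8=11  col 0·2+0=0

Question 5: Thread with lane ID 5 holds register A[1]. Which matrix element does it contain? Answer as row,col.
L=5→G=5>>2=1, T=5&3=1
[1]→row 1+0=1  col 1·2+1=3

1,3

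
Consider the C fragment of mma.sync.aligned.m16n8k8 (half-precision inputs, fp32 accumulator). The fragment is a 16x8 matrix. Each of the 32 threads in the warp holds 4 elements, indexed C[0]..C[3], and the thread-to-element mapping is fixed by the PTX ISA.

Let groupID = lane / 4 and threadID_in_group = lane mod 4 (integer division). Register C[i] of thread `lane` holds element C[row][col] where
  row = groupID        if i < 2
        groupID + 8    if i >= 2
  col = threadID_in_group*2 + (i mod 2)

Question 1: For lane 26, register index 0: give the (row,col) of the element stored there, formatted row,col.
lane 26->26/4=6, 26 mod 4=2
i=0  r:6+0->6  c:2·2+0->4

6,4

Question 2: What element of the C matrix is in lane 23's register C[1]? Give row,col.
L=23->gid=23>>2=5, tid=23&3=3
[1]->row 5+0=5  col 3·2+1=7

5,7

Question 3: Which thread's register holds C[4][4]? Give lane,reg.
18,0

r:4=>grp=4,rB=0  c:4=>tig=2,lo=0
L=4*4+2=18  i=0*2+0=0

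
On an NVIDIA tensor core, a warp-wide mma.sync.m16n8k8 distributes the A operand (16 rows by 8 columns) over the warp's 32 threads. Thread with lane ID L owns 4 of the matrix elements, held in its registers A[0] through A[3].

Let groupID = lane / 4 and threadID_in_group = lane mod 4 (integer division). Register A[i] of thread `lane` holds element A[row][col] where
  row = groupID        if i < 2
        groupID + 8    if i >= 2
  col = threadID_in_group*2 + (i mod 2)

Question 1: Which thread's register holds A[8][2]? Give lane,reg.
r=8⇒gr=0,Rb=1  c=2⇒th=1,odd=0
L=0*4+1=1  i=1*2+0=2

1,2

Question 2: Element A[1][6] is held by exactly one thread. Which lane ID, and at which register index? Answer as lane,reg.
r:1=>grp=1,rB=0  c:6=>tig=3,lo=0
L=1*4+3=7  i=0*2+0=0

7,0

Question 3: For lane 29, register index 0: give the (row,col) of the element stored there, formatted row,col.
L=29->gid=29>>2=7, tid=29&3=1
[0]->row 7+0=7  col 1·2+0=2

7,2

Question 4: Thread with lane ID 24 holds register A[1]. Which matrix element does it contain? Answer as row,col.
24: gid=6,tid=0
[1] (6+0,0*2+1) = (6,1)

6,1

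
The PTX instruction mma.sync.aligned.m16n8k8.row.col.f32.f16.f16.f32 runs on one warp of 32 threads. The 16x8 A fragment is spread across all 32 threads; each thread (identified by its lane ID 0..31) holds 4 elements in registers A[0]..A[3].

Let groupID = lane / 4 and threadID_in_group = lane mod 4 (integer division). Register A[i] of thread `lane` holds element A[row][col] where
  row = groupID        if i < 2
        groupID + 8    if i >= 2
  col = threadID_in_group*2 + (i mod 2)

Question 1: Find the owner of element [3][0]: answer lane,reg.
12,0

r=3->g=3,rb=0  c=0->t=0,b0=0
L=3*4+0=12  i=0*2+0=0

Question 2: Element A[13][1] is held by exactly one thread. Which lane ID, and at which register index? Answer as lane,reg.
20,3

r=13⇒gr=5,Rb=1  c=1⇒th=0,odd=1
L=5*4+0=20  i=1*2+1=3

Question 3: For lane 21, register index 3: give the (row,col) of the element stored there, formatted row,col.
lane 21: grp=5 (21/4), tig=1 (21%4)
i=3: r=5+8=13, c=1*2+1=3

13,3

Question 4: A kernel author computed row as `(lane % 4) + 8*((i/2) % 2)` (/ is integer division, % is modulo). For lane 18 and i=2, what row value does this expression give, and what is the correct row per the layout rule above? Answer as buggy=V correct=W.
buggy=10 correct=12

`(lane % 4) + 8*((i/2) % 2)`[18,2]->10
18: g=4,t=2
[2] (4+8,2*2+0) = (12,4)
row: 10 vs 12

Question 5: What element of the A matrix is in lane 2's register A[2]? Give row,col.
lane 2: grp=0 (2/4), tig=2 (2%4)
i=2: r=0+8=8, c=2*2+0=4

8,4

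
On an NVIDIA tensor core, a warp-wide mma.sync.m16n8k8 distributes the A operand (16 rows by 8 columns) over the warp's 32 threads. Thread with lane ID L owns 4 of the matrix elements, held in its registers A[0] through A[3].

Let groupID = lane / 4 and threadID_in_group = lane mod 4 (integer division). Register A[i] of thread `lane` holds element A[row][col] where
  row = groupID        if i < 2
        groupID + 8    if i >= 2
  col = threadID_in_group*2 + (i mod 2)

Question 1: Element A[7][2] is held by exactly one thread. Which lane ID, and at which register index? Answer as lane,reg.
r=7->g=7,rb=0  c=2->t=1,b0=0
L=7*4+1=29  i=0*2+0=0

29,0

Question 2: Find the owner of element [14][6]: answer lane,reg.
27,2

r=14→G=6,rhi=1  c=6→T=3,p=0
L=6*4+3=27  i=1*2+0=2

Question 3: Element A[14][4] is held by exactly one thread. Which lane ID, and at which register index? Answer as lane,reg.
r: 14->gid=6,r8=1  c: 4->tid=2,i&1=0
L=6*4+2=26  i=1*2+0=2

26,2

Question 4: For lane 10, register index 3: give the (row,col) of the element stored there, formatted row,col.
lane 10: gid=2 (10/4), tid=2 (10%4)
i=3: r=2+8=10, c=2*2+1=5

10,5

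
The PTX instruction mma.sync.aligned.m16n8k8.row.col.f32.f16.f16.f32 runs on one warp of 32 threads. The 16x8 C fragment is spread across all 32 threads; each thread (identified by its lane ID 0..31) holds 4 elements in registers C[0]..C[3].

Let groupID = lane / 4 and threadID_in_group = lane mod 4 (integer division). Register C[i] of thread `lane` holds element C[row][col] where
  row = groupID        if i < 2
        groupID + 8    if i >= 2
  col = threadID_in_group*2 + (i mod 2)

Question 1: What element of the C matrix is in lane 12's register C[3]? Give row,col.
11,1

L=12->g=12>>2=3, t=12&3=0
[3]->row 3+8=11  col 0·2+1=1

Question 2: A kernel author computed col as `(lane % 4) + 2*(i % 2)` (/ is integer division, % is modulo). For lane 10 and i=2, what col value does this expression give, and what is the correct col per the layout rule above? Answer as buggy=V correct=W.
buggy=2 correct=4

`(lane % 4) + 2*(i % 2)`[10,2]->2
lane 10->10/4=2, 10 mod 4=2
i=2  r:2+8->10  c:2·2+0->4
col: 2 vs 4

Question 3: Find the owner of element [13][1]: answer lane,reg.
20,3

r:13=>grp=5,rB=1  c:1=>tig=0,lo=1
L=5*4+0=20  i=1*2+1=3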